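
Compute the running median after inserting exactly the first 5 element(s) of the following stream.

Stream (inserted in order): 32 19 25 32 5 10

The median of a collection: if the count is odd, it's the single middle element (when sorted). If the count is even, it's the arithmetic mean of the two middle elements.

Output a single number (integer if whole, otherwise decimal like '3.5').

Answer: 25

Derivation:
Step 1: insert 32 -> lo=[32] (size 1, max 32) hi=[] (size 0) -> median=32
Step 2: insert 19 -> lo=[19] (size 1, max 19) hi=[32] (size 1, min 32) -> median=25.5
Step 3: insert 25 -> lo=[19, 25] (size 2, max 25) hi=[32] (size 1, min 32) -> median=25
Step 4: insert 32 -> lo=[19, 25] (size 2, max 25) hi=[32, 32] (size 2, min 32) -> median=28.5
Step 5: insert 5 -> lo=[5, 19, 25] (size 3, max 25) hi=[32, 32] (size 2, min 32) -> median=25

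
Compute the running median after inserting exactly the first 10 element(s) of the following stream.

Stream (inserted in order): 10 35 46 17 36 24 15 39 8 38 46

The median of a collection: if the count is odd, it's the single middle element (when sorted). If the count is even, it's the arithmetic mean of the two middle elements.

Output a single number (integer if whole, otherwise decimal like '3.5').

Step 1: insert 10 -> lo=[10] (size 1, max 10) hi=[] (size 0) -> median=10
Step 2: insert 35 -> lo=[10] (size 1, max 10) hi=[35] (size 1, min 35) -> median=22.5
Step 3: insert 46 -> lo=[10, 35] (size 2, max 35) hi=[46] (size 1, min 46) -> median=35
Step 4: insert 17 -> lo=[10, 17] (size 2, max 17) hi=[35, 46] (size 2, min 35) -> median=26
Step 5: insert 36 -> lo=[10, 17, 35] (size 3, max 35) hi=[36, 46] (size 2, min 36) -> median=35
Step 6: insert 24 -> lo=[10, 17, 24] (size 3, max 24) hi=[35, 36, 46] (size 3, min 35) -> median=29.5
Step 7: insert 15 -> lo=[10, 15, 17, 24] (size 4, max 24) hi=[35, 36, 46] (size 3, min 35) -> median=24
Step 8: insert 39 -> lo=[10, 15, 17, 24] (size 4, max 24) hi=[35, 36, 39, 46] (size 4, min 35) -> median=29.5
Step 9: insert 8 -> lo=[8, 10, 15, 17, 24] (size 5, max 24) hi=[35, 36, 39, 46] (size 4, min 35) -> median=24
Step 10: insert 38 -> lo=[8, 10, 15, 17, 24] (size 5, max 24) hi=[35, 36, 38, 39, 46] (size 5, min 35) -> median=29.5

Answer: 29.5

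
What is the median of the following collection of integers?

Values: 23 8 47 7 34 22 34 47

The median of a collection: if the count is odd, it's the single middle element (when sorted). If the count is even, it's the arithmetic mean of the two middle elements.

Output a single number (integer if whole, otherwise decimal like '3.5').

Step 1: insert 23 -> lo=[23] (size 1, max 23) hi=[] (size 0) -> median=23
Step 2: insert 8 -> lo=[8] (size 1, max 8) hi=[23] (size 1, min 23) -> median=15.5
Step 3: insert 47 -> lo=[8, 23] (size 2, max 23) hi=[47] (size 1, min 47) -> median=23
Step 4: insert 7 -> lo=[7, 8] (size 2, max 8) hi=[23, 47] (size 2, min 23) -> median=15.5
Step 5: insert 34 -> lo=[7, 8, 23] (size 3, max 23) hi=[34, 47] (size 2, min 34) -> median=23
Step 6: insert 22 -> lo=[7, 8, 22] (size 3, max 22) hi=[23, 34, 47] (size 3, min 23) -> median=22.5
Step 7: insert 34 -> lo=[7, 8, 22, 23] (size 4, max 23) hi=[34, 34, 47] (size 3, min 34) -> median=23
Step 8: insert 47 -> lo=[7, 8, 22, 23] (size 4, max 23) hi=[34, 34, 47, 47] (size 4, min 34) -> median=28.5

Answer: 28.5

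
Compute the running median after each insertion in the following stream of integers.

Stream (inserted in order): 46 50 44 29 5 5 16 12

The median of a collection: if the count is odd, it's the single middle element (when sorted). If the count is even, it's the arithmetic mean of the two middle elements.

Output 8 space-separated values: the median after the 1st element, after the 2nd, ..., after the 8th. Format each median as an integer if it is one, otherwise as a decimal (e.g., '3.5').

Step 1: insert 46 -> lo=[46] (size 1, max 46) hi=[] (size 0) -> median=46
Step 2: insert 50 -> lo=[46] (size 1, max 46) hi=[50] (size 1, min 50) -> median=48
Step 3: insert 44 -> lo=[44, 46] (size 2, max 46) hi=[50] (size 1, min 50) -> median=46
Step 4: insert 29 -> lo=[29, 44] (size 2, max 44) hi=[46, 50] (size 2, min 46) -> median=45
Step 5: insert 5 -> lo=[5, 29, 44] (size 3, max 44) hi=[46, 50] (size 2, min 46) -> median=44
Step 6: insert 5 -> lo=[5, 5, 29] (size 3, max 29) hi=[44, 46, 50] (size 3, min 44) -> median=36.5
Step 7: insert 16 -> lo=[5, 5, 16, 29] (size 4, max 29) hi=[44, 46, 50] (size 3, min 44) -> median=29
Step 8: insert 12 -> lo=[5, 5, 12, 16] (size 4, max 16) hi=[29, 44, 46, 50] (size 4, min 29) -> median=22.5

Answer: 46 48 46 45 44 36.5 29 22.5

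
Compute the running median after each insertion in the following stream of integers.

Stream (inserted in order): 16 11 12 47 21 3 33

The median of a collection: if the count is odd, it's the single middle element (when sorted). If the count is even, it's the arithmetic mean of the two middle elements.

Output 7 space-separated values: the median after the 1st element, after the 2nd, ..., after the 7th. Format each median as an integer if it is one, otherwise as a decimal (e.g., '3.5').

Step 1: insert 16 -> lo=[16] (size 1, max 16) hi=[] (size 0) -> median=16
Step 2: insert 11 -> lo=[11] (size 1, max 11) hi=[16] (size 1, min 16) -> median=13.5
Step 3: insert 12 -> lo=[11, 12] (size 2, max 12) hi=[16] (size 1, min 16) -> median=12
Step 4: insert 47 -> lo=[11, 12] (size 2, max 12) hi=[16, 47] (size 2, min 16) -> median=14
Step 5: insert 21 -> lo=[11, 12, 16] (size 3, max 16) hi=[21, 47] (size 2, min 21) -> median=16
Step 6: insert 3 -> lo=[3, 11, 12] (size 3, max 12) hi=[16, 21, 47] (size 3, min 16) -> median=14
Step 7: insert 33 -> lo=[3, 11, 12, 16] (size 4, max 16) hi=[21, 33, 47] (size 3, min 21) -> median=16

Answer: 16 13.5 12 14 16 14 16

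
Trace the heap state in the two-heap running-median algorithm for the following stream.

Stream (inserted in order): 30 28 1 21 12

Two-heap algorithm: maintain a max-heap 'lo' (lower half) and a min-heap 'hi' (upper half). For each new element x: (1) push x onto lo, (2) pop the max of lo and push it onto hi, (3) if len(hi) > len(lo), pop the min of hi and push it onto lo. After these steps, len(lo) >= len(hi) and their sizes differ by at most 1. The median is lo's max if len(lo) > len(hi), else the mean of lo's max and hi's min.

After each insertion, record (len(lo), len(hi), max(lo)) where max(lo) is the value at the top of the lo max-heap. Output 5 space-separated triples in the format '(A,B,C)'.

Step 1: insert 30 -> lo=[30] hi=[] -> (len(lo)=1, len(hi)=0, max(lo)=30)
Step 2: insert 28 -> lo=[28] hi=[30] -> (len(lo)=1, len(hi)=1, max(lo)=28)
Step 3: insert 1 -> lo=[1, 28] hi=[30] -> (len(lo)=2, len(hi)=1, max(lo)=28)
Step 4: insert 21 -> lo=[1, 21] hi=[28, 30] -> (len(lo)=2, len(hi)=2, max(lo)=21)
Step 5: insert 12 -> lo=[1, 12, 21] hi=[28, 30] -> (len(lo)=3, len(hi)=2, max(lo)=21)

Answer: (1,0,30) (1,1,28) (2,1,28) (2,2,21) (3,2,21)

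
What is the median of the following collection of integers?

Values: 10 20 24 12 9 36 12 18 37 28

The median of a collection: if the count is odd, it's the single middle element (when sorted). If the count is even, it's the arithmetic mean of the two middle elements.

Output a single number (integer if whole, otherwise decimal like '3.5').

Step 1: insert 10 -> lo=[10] (size 1, max 10) hi=[] (size 0) -> median=10
Step 2: insert 20 -> lo=[10] (size 1, max 10) hi=[20] (size 1, min 20) -> median=15
Step 3: insert 24 -> lo=[10, 20] (size 2, max 20) hi=[24] (size 1, min 24) -> median=20
Step 4: insert 12 -> lo=[10, 12] (size 2, max 12) hi=[20, 24] (size 2, min 20) -> median=16
Step 5: insert 9 -> lo=[9, 10, 12] (size 3, max 12) hi=[20, 24] (size 2, min 20) -> median=12
Step 6: insert 36 -> lo=[9, 10, 12] (size 3, max 12) hi=[20, 24, 36] (size 3, min 20) -> median=16
Step 7: insert 12 -> lo=[9, 10, 12, 12] (size 4, max 12) hi=[20, 24, 36] (size 3, min 20) -> median=12
Step 8: insert 18 -> lo=[9, 10, 12, 12] (size 4, max 12) hi=[18, 20, 24, 36] (size 4, min 18) -> median=15
Step 9: insert 37 -> lo=[9, 10, 12, 12, 18] (size 5, max 18) hi=[20, 24, 36, 37] (size 4, min 20) -> median=18
Step 10: insert 28 -> lo=[9, 10, 12, 12, 18] (size 5, max 18) hi=[20, 24, 28, 36, 37] (size 5, min 20) -> median=19

Answer: 19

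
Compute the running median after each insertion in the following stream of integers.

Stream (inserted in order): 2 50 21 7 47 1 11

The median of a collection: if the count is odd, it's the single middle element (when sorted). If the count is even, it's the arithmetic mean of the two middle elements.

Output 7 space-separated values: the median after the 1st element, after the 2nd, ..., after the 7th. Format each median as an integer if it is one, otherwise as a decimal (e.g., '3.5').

Step 1: insert 2 -> lo=[2] (size 1, max 2) hi=[] (size 0) -> median=2
Step 2: insert 50 -> lo=[2] (size 1, max 2) hi=[50] (size 1, min 50) -> median=26
Step 3: insert 21 -> lo=[2, 21] (size 2, max 21) hi=[50] (size 1, min 50) -> median=21
Step 4: insert 7 -> lo=[2, 7] (size 2, max 7) hi=[21, 50] (size 2, min 21) -> median=14
Step 5: insert 47 -> lo=[2, 7, 21] (size 3, max 21) hi=[47, 50] (size 2, min 47) -> median=21
Step 6: insert 1 -> lo=[1, 2, 7] (size 3, max 7) hi=[21, 47, 50] (size 3, min 21) -> median=14
Step 7: insert 11 -> lo=[1, 2, 7, 11] (size 4, max 11) hi=[21, 47, 50] (size 3, min 21) -> median=11

Answer: 2 26 21 14 21 14 11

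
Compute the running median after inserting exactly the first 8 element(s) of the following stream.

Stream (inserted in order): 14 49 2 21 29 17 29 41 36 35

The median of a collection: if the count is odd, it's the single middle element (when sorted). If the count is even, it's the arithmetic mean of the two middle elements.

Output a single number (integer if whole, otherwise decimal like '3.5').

Answer: 25

Derivation:
Step 1: insert 14 -> lo=[14] (size 1, max 14) hi=[] (size 0) -> median=14
Step 2: insert 49 -> lo=[14] (size 1, max 14) hi=[49] (size 1, min 49) -> median=31.5
Step 3: insert 2 -> lo=[2, 14] (size 2, max 14) hi=[49] (size 1, min 49) -> median=14
Step 4: insert 21 -> lo=[2, 14] (size 2, max 14) hi=[21, 49] (size 2, min 21) -> median=17.5
Step 5: insert 29 -> lo=[2, 14, 21] (size 3, max 21) hi=[29, 49] (size 2, min 29) -> median=21
Step 6: insert 17 -> lo=[2, 14, 17] (size 3, max 17) hi=[21, 29, 49] (size 3, min 21) -> median=19
Step 7: insert 29 -> lo=[2, 14, 17, 21] (size 4, max 21) hi=[29, 29, 49] (size 3, min 29) -> median=21
Step 8: insert 41 -> lo=[2, 14, 17, 21] (size 4, max 21) hi=[29, 29, 41, 49] (size 4, min 29) -> median=25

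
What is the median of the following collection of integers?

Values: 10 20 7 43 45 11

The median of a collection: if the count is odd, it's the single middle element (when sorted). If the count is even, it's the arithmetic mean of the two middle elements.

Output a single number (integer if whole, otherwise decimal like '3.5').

Step 1: insert 10 -> lo=[10] (size 1, max 10) hi=[] (size 0) -> median=10
Step 2: insert 20 -> lo=[10] (size 1, max 10) hi=[20] (size 1, min 20) -> median=15
Step 3: insert 7 -> lo=[7, 10] (size 2, max 10) hi=[20] (size 1, min 20) -> median=10
Step 4: insert 43 -> lo=[7, 10] (size 2, max 10) hi=[20, 43] (size 2, min 20) -> median=15
Step 5: insert 45 -> lo=[7, 10, 20] (size 3, max 20) hi=[43, 45] (size 2, min 43) -> median=20
Step 6: insert 11 -> lo=[7, 10, 11] (size 3, max 11) hi=[20, 43, 45] (size 3, min 20) -> median=15.5

Answer: 15.5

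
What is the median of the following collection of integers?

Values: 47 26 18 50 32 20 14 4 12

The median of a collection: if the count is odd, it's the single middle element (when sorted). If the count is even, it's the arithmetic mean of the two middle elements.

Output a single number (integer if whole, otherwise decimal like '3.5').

Answer: 20

Derivation:
Step 1: insert 47 -> lo=[47] (size 1, max 47) hi=[] (size 0) -> median=47
Step 2: insert 26 -> lo=[26] (size 1, max 26) hi=[47] (size 1, min 47) -> median=36.5
Step 3: insert 18 -> lo=[18, 26] (size 2, max 26) hi=[47] (size 1, min 47) -> median=26
Step 4: insert 50 -> lo=[18, 26] (size 2, max 26) hi=[47, 50] (size 2, min 47) -> median=36.5
Step 5: insert 32 -> lo=[18, 26, 32] (size 3, max 32) hi=[47, 50] (size 2, min 47) -> median=32
Step 6: insert 20 -> lo=[18, 20, 26] (size 3, max 26) hi=[32, 47, 50] (size 3, min 32) -> median=29
Step 7: insert 14 -> lo=[14, 18, 20, 26] (size 4, max 26) hi=[32, 47, 50] (size 3, min 32) -> median=26
Step 8: insert 4 -> lo=[4, 14, 18, 20] (size 4, max 20) hi=[26, 32, 47, 50] (size 4, min 26) -> median=23
Step 9: insert 12 -> lo=[4, 12, 14, 18, 20] (size 5, max 20) hi=[26, 32, 47, 50] (size 4, min 26) -> median=20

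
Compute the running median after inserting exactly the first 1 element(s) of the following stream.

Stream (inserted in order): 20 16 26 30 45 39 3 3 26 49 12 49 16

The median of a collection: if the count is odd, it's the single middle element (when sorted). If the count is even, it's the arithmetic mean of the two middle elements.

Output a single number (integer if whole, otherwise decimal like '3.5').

Answer: 20

Derivation:
Step 1: insert 20 -> lo=[20] (size 1, max 20) hi=[] (size 0) -> median=20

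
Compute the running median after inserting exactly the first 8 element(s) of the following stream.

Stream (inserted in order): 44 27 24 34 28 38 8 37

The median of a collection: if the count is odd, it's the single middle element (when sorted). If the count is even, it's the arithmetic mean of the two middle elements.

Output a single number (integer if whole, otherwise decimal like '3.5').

Step 1: insert 44 -> lo=[44] (size 1, max 44) hi=[] (size 0) -> median=44
Step 2: insert 27 -> lo=[27] (size 1, max 27) hi=[44] (size 1, min 44) -> median=35.5
Step 3: insert 24 -> lo=[24, 27] (size 2, max 27) hi=[44] (size 1, min 44) -> median=27
Step 4: insert 34 -> lo=[24, 27] (size 2, max 27) hi=[34, 44] (size 2, min 34) -> median=30.5
Step 5: insert 28 -> lo=[24, 27, 28] (size 3, max 28) hi=[34, 44] (size 2, min 34) -> median=28
Step 6: insert 38 -> lo=[24, 27, 28] (size 3, max 28) hi=[34, 38, 44] (size 3, min 34) -> median=31
Step 7: insert 8 -> lo=[8, 24, 27, 28] (size 4, max 28) hi=[34, 38, 44] (size 3, min 34) -> median=28
Step 8: insert 37 -> lo=[8, 24, 27, 28] (size 4, max 28) hi=[34, 37, 38, 44] (size 4, min 34) -> median=31

Answer: 31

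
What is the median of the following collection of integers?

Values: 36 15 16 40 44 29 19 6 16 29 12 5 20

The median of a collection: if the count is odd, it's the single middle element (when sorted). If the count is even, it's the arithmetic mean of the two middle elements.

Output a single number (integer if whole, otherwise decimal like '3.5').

Answer: 19

Derivation:
Step 1: insert 36 -> lo=[36] (size 1, max 36) hi=[] (size 0) -> median=36
Step 2: insert 15 -> lo=[15] (size 1, max 15) hi=[36] (size 1, min 36) -> median=25.5
Step 3: insert 16 -> lo=[15, 16] (size 2, max 16) hi=[36] (size 1, min 36) -> median=16
Step 4: insert 40 -> lo=[15, 16] (size 2, max 16) hi=[36, 40] (size 2, min 36) -> median=26
Step 5: insert 44 -> lo=[15, 16, 36] (size 3, max 36) hi=[40, 44] (size 2, min 40) -> median=36
Step 6: insert 29 -> lo=[15, 16, 29] (size 3, max 29) hi=[36, 40, 44] (size 3, min 36) -> median=32.5
Step 7: insert 19 -> lo=[15, 16, 19, 29] (size 4, max 29) hi=[36, 40, 44] (size 3, min 36) -> median=29
Step 8: insert 6 -> lo=[6, 15, 16, 19] (size 4, max 19) hi=[29, 36, 40, 44] (size 4, min 29) -> median=24
Step 9: insert 16 -> lo=[6, 15, 16, 16, 19] (size 5, max 19) hi=[29, 36, 40, 44] (size 4, min 29) -> median=19
Step 10: insert 29 -> lo=[6, 15, 16, 16, 19] (size 5, max 19) hi=[29, 29, 36, 40, 44] (size 5, min 29) -> median=24
Step 11: insert 12 -> lo=[6, 12, 15, 16, 16, 19] (size 6, max 19) hi=[29, 29, 36, 40, 44] (size 5, min 29) -> median=19
Step 12: insert 5 -> lo=[5, 6, 12, 15, 16, 16] (size 6, max 16) hi=[19, 29, 29, 36, 40, 44] (size 6, min 19) -> median=17.5
Step 13: insert 20 -> lo=[5, 6, 12, 15, 16, 16, 19] (size 7, max 19) hi=[20, 29, 29, 36, 40, 44] (size 6, min 20) -> median=19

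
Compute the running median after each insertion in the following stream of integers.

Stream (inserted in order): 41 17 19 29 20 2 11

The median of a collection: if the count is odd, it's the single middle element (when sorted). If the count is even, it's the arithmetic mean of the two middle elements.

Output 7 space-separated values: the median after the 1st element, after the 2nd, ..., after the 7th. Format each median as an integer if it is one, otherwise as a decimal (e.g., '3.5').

Answer: 41 29 19 24 20 19.5 19

Derivation:
Step 1: insert 41 -> lo=[41] (size 1, max 41) hi=[] (size 0) -> median=41
Step 2: insert 17 -> lo=[17] (size 1, max 17) hi=[41] (size 1, min 41) -> median=29
Step 3: insert 19 -> lo=[17, 19] (size 2, max 19) hi=[41] (size 1, min 41) -> median=19
Step 4: insert 29 -> lo=[17, 19] (size 2, max 19) hi=[29, 41] (size 2, min 29) -> median=24
Step 5: insert 20 -> lo=[17, 19, 20] (size 3, max 20) hi=[29, 41] (size 2, min 29) -> median=20
Step 6: insert 2 -> lo=[2, 17, 19] (size 3, max 19) hi=[20, 29, 41] (size 3, min 20) -> median=19.5
Step 7: insert 11 -> lo=[2, 11, 17, 19] (size 4, max 19) hi=[20, 29, 41] (size 3, min 20) -> median=19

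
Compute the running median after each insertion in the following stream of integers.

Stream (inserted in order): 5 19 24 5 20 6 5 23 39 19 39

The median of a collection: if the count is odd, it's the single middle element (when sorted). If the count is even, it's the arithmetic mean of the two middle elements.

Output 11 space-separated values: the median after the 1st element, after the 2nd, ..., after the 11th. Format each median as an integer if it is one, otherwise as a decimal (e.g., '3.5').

Step 1: insert 5 -> lo=[5] (size 1, max 5) hi=[] (size 0) -> median=5
Step 2: insert 19 -> lo=[5] (size 1, max 5) hi=[19] (size 1, min 19) -> median=12
Step 3: insert 24 -> lo=[5, 19] (size 2, max 19) hi=[24] (size 1, min 24) -> median=19
Step 4: insert 5 -> lo=[5, 5] (size 2, max 5) hi=[19, 24] (size 2, min 19) -> median=12
Step 5: insert 20 -> lo=[5, 5, 19] (size 3, max 19) hi=[20, 24] (size 2, min 20) -> median=19
Step 6: insert 6 -> lo=[5, 5, 6] (size 3, max 6) hi=[19, 20, 24] (size 3, min 19) -> median=12.5
Step 7: insert 5 -> lo=[5, 5, 5, 6] (size 4, max 6) hi=[19, 20, 24] (size 3, min 19) -> median=6
Step 8: insert 23 -> lo=[5, 5, 5, 6] (size 4, max 6) hi=[19, 20, 23, 24] (size 4, min 19) -> median=12.5
Step 9: insert 39 -> lo=[5, 5, 5, 6, 19] (size 5, max 19) hi=[20, 23, 24, 39] (size 4, min 20) -> median=19
Step 10: insert 19 -> lo=[5, 5, 5, 6, 19] (size 5, max 19) hi=[19, 20, 23, 24, 39] (size 5, min 19) -> median=19
Step 11: insert 39 -> lo=[5, 5, 5, 6, 19, 19] (size 6, max 19) hi=[20, 23, 24, 39, 39] (size 5, min 20) -> median=19

Answer: 5 12 19 12 19 12.5 6 12.5 19 19 19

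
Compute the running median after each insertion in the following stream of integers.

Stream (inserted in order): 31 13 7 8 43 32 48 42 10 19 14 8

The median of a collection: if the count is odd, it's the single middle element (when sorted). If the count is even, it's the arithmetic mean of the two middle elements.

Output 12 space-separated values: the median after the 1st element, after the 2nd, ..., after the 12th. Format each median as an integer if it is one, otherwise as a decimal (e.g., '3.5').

Answer: 31 22 13 10.5 13 22 31 31.5 31 25 19 16.5

Derivation:
Step 1: insert 31 -> lo=[31] (size 1, max 31) hi=[] (size 0) -> median=31
Step 2: insert 13 -> lo=[13] (size 1, max 13) hi=[31] (size 1, min 31) -> median=22
Step 3: insert 7 -> lo=[7, 13] (size 2, max 13) hi=[31] (size 1, min 31) -> median=13
Step 4: insert 8 -> lo=[7, 8] (size 2, max 8) hi=[13, 31] (size 2, min 13) -> median=10.5
Step 5: insert 43 -> lo=[7, 8, 13] (size 3, max 13) hi=[31, 43] (size 2, min 31) -> median=13
Step 6: insert 32 -> lo=[7, 8, 13] (size 3, max 13) hi=[31, 32, 43] (size 3, min 31) -> median=22
Step 7: insert 48 -> lo=[7, 8, 13, 31] (size 4, max 31) hi=[32, 43, 48] (size 3, min 32) -> median=31
Step 8: insert 42 -> lo=[7, 8, 13, 31] (size 4, max 31) hi=[32, 42, 43, 48] (size 4, min 32) -> median=31.5
Step 9: insert 10 -> lo=[7, 8, 10, 13, 31] (size 5, max 31) hi=[32, 42, 43, 48] (size 4, min 32) -> median=31
Step 10: insert 19 -> lo=[7, 8, 10, 13, 19] (size 5, max 19) hi=[31, 32, 42, 43, 48] (size 5, min 31) -> median=25
Step 11: insert 14 -> lo=[7, 8, 10, 13, 14, 19] (size 6, max 19) hi=[31, 32, 42, 43, 48] (size 5, min 31) -> median=19
Step 12: insert 8 -> lo=[7, 8, 8, 10, 13, 14] (size 6, max 14) hi=[19, 31, 32, 42, 43, 48] (size 6, min 19) -> median=16.5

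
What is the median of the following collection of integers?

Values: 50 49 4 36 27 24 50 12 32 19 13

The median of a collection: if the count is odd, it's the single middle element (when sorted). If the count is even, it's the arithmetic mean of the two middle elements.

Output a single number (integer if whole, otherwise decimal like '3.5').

Answer: 27

Derivation:
Step 1: insert 50 -> lo=[50] (size 1, max 50) hi=[] (size 0) -> median=50
Step 2: insert 49 -> lo=[49] (size 1, max 49) hi=[50] (size 1, min 50) -> median=49.5
Step 3: insert 4 -> lo=[4, 49] (size 2, max 49) hi=[50] (size 1, min 50) -> median=49
Step 4: insert 36 -> lo=[4, 36] (size 2, max 36) hi=[49, 50] (size 2, min 49) -> median=42.5
Step 5: insert 27 -> lo=[4, 27, 36] (size 3, max 36) hi=[49, 50] (size 2, min 49) -> median=36
Step 6: insert 24 -> lo=[4, 24, 27] (size 3, max 27) hi=[36, 49, 50] (size 3, min 36) -> median=31.5
Step 7: insert 50 -> lo=[4, 24, 27, 36] (size 4, max 36) hi=[49, 50, 50] (size 3, min 49) -> median=36
Step 8: insert 12 -> lo=[4, 12, 24, 27] (size 4, max 27) hi=[36, 49, 50, 50] (size 4, min 36) -> median=31.5
Step 9: insert 32 -> lo=[4, 12, 24, 27, 32] (size 5, max 32) hi=[36, 49, 50, 50] (size 4, min 36) -> median=32
Step 10: insert 19 -> lo=[4, 12, 19, 24, 27] (size 5, max 27) hi=[32, 36, 49, 50, 50] (size 5, min 32) -> median=29.5
Step 11: insert 13 -> lo=[4, 12, 13, 19, 24, 27] (size 6, max 27) hi=[32, 36, 49, 50, 50] (size 5, min 32) -> median=27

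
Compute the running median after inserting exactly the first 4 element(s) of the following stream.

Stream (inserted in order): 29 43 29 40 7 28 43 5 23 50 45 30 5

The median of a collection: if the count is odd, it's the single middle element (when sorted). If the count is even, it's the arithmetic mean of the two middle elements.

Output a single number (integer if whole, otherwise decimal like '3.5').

Step 1: insert 29 -> lo=[29] (size 1, max 29) hi=[] (size 0) -> median=29
Step 2: insert 43 -> lo=[29] (size 1, max 29) hi=[43] (size 1, min 43) -> median=36
Step 3: insert 29 -> lo=[29, 29] (size 2, max 29) hi=[43] (size 1, min 43) -> median=29
Step 4: insert 40 -> lo=[29, 29] (size 2, max 29) hi=[40, 43] (size 2, min 40) -> median=34.5

Answer: 34.5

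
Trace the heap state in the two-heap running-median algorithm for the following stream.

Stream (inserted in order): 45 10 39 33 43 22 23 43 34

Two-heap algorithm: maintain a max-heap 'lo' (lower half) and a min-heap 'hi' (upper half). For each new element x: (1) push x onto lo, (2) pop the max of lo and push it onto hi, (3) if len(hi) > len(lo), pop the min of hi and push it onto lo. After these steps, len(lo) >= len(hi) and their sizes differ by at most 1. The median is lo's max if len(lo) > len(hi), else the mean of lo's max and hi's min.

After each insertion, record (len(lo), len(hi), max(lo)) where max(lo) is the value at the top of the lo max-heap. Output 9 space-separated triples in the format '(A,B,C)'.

Answer: (1,0,45) (1,1,10) (2,1,39) (2,2,33) (3,2,39) (3,3,33) (4,3,33) (4,4,33) (5,4,34)

Derivation:
Step 1: insert 45 -> lo=[45] hi=[] -> (len(lo)=1, len(hi)=0, max(lo)=45)
Step 2: insert 10 -> lo=[10] hi=[45] -> (len(lo)=1, len(hi)=1, max(lo)=10)
Step 3: insert 39 -> lo=[10, 39] hi=[45] -> (len(lo)=2, len(hi)=1, max(lo)=39)
Step 4: insert 33 -> lo=[10, 33] hi=[39, 45] -> (len(lo)=2, len(hi)=2, max(lo)=33)
Step 5: insert 43 -> lo=[10, 33, 39] hi=[43, 45] -> (len(lo)=3, len(hi)=2, max(lo)=39)
Step 6: insert 22 -> lo=[10, 22, 33] hi=[39, 43, 45] -> (len(lo)=3, len(hi)=3, max(lo)=33)
Step 7: insert 23 -> lo=[10, 22, 23, 33] hi=[39, 43, 45] -> (len(lo)=4, len(hi)=3, max(lo)=33)
Step 8: insert 43 -> lo=[10, 22, 23, 33] hi=[39, 43, 43, 45] -> (len(lo)=4, len(hi)=4, max(lo)=33)
Step 9: insert 34 -> lo=[10, 22, 23, 33, 34] hi=[39, 43, 43, 45] -> (len(lo)=5, len(hi)=4, max(lo)=34)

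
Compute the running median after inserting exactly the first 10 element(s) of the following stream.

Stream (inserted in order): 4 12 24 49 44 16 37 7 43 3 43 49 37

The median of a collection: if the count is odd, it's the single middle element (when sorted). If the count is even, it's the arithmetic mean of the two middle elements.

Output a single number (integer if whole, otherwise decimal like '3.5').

Step 1: insert 4 -> lo=[4] (size 1, max 4) hi=[] (size 0) -> median=4
Step 2: insert 12 -> lo=[4] (size 1, max 4) hi=[12] (size 1, min 12) -> median=8
Step 3: insert 24 -> lo=[4, 12] (size 2, max 12) hi=[24] (size 1, min 24) -> median=12
Step 4: insert 49 -> lo=[4, 12] (size 2, max 12) hi=[24, 49] (size 2, min 24) -> median=18
Step 5: insert 44 -> lo=[4, 12, 24] (size 3, max 24) hi=[44, 49] (size 2, min 44) -> median=24
Step 6: insert 16 -> lo=[4, 12, 16] (size 3, max 16) hi=[24, 44, 49] (size 3, min 24) -> median=20
Step 7: insert 37 -> lo=[4, 12, 16, 24] (size 4, max 24) hi=[37, 44, 49] (size 3, min 37) -> median=24
Step 8: insert 7 -> lo=[4, 7, 12, 16] (size 4, max 16) hi=[24, 37, 44, 49] (size 4, min 24) -> median=20
Step 9: insert 43 -> lo=[4, 7, 12, 16, 24] (size 5, max 24) hi=[37, 43, 44, 49] (size 4, min 37) -> median=24
Step 10: insert 3 -> lo=[3, 4, 7, 12, 16] (size 5, max 16) hi=[24, 37, 43, 44, 49] (size 5, min 24) -> median=20

Answer: 20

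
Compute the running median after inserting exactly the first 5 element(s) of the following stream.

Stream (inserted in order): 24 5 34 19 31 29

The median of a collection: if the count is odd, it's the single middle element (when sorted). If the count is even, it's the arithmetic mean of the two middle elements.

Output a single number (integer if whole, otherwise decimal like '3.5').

Step 1: insert 24 -> lo=[24] (size 1, max 24) hi=[] (size 0) -> median=24
Step 2: insert 5 -> lo=[5] (size 1, max 5) hi=[24] (size 1, min 24) -> median=14.5
Step 3: insert 34 -> lo=[5, 24] (size 2, max 24) hi=[34] (size 1, min 34) -> median=24
Step 4: insert 19 -> lo=[5, 19] (size 2, max 19) hi=[24, 34] (size 2, min 24) -> median=21.5
Step 5: insert 31 -> lo=[5, 19, 24] (size 3, max 24) hi=[31, 34] (size 2, min 31) -> median=24

Answer: 24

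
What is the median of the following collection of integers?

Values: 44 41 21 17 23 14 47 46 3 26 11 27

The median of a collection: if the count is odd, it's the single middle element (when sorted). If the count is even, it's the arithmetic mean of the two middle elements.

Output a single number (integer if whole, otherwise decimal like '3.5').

Step 1: insert 44 -> lo=[44] (size 1, max 44) hi=[] (size 0) -> median=44
Step 2: insert 41 -> lo=[41] (size 1, max 41) hi=[44] (size 1, min 44) -> median=42.5
Step 3: insert 21 -> lo=[21, 41] (size 2, max 41) hi=[44] (size 1, min 44) -> median=41
Step 4: insert 17 -> lo=[17, 21] (size 2, max 21) hi=[41, 44] (size 2, min 41) -> median=31
Step 5: insert 23 -> lo=[17, 21, 23] (size 3, max 23) hi=[41, 44] (size 2, min 41) -> median=23
Step 6: insert 14 -> lo=[14, 17, 21] (size 3, max 21) hi=[23, 41, 44] (size 3, min 23) -> median=22
Step 7: insert 47 -> lo=[14, 17, 21, 23] (size 4, max 23) hi=[41, 44, 47] (size 3, min 41) -> median=23
Step 8: insert 46 -> lo=[14, 17, 21, 23] (size 4, max 23) hi=[41, 44, 46, 47] (size 4, min 41) -> median=32
Step 9: insert 3 -> lo=[3, 14, 17, 21, 23] (size 5, max 23) hi=[41, 44, 46, 47] (size 4, min 41) -> median=23
Step 10: insert 26 -> lo=[3, 14, 17, 21, 23] (size 5, max 23) hi=[26, 41, 44, 46, 47] (size 5, min 26) -> median=24.5
Step 11: insert 11 -> lo=[3, 11, 14, 17, 21, 23] (size 6, max 23) hi=[26, 41, 44, 46, 47] (size 5, min 26) -> median=23
Step 12: insert 27 -> lo=[3, 11, 14, 17, 21, 23] (size 6, max 23) hi=[26, 27, 41, 44, 46, 47] (size 6, min 26) -> median=24.5

Answer: 24.5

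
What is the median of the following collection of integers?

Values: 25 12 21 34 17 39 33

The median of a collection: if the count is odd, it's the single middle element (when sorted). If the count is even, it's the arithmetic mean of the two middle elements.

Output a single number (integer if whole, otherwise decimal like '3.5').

Step 1: insert 25 -> lo=[25] (size 1, max 25) hi=[] (size 0) -> median=25
Step 2: insert 12 -> lo=[12] (size 1, max 12) hi=[25] (size 1, min 25) -> median=18.5
Step 3: insert 21 -> lo=[12, 21] (size 2, max 21) hi=[25] (size 1, min 25) -> median=21
Step 4: insert 34 -> lo=[12, 21] (size 2, max 21) hi=[25, 34] (size 2, min 25) -> median=23
Step 5: insert 17 -> lo=[12, 17, 21] (size 3, max 21) hi=[25, 34] (size 2, min 25) -> median=21
Step 6: insert 39 -> lo=[12, 17, 21] (size 3, max 21) hi=[25, 34, 39] (size 3, min 25) -> median=23
Step 7: insert 33 -> lo=[12, 17, 21, 25] (size 4, max 25) hi=[33, 34, 39] (size 3, min 33) -> median=25

Answer: 25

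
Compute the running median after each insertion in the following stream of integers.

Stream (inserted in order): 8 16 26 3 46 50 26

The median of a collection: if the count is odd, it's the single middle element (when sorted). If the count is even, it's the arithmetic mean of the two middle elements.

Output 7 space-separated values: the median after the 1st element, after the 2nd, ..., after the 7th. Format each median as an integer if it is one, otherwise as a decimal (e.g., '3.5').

Step 1: insert 8 -> lo=[8] (size 1, max 8) hi=[] (size 0) -> median=8
Step 2: insert 16 -> lo=[8] (size 1, max 8) hi=[16] (size 1, min 16) -> median=12
Step 3: insert 26 -> lo=[8, 16] (size 2, max 16) hi=[26] (size 1, min 26) -> median=16
Step 4: insert 3 -> lo=[3, 8] (size 2, max 8) hi=[16, 26] (size 2, min 16) -> median=12
Step 5: insert 46 -> lo=[3, 8, 16] (size 3, max 16) hi=[26, 46] (size 2, min 26) -> median=16
Step 6: insert 50 -> lo=[3, 8, 16] (size 3, max 16) hi=[26, 46, 50] (size 3, min 26) -> median=21
Step 7: insert 26 -> lo=[3, 8, 16, 26] (size 4, max 26) hi=[26, 46, 50] (size 3, min 26) -> median=26

Answer: 8 12 16 12 16 21 26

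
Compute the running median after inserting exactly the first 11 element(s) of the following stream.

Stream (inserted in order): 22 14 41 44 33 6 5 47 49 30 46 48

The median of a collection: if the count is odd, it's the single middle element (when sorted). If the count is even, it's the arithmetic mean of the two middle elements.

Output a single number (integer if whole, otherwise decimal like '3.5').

Answer: 33

Derivation:
Step 1: insert 22 -> lo=[22] (size 1, max 22) hi=[] (size 0) -> median=22
Step 2: insert 14 -> lo=[14] (size 1, max 14) hi=[22] (size 1, min 22) -> median=18
Step 3: insert 41 -> lo=[14, 22] (size 2, max 22) hi=[41] (size 1, min 41) -> median=22
Step 4: insert 44 -> lo=[14, 22] (size 2, max 22) hi=[41, 44] (size 2, min 41) -> median=31.5
Step 5: insert 33 -> lo=[14, 22, 33] (size 3, max 33) hi=[41, 44] (size 2, min 41) -> median=33
Step 6: insert 6 -> lo=[6, 14, 22] (size 3, max 22) hi=[33, 41, 44] (size 3, min 33) -> median=27.5
Step 7: insert 5 -> lo=[5, 6, 14, 22] (size 4, max 22) hi=[33, 41, 44] (size 3, min 33) -> median=22
Step 8: insert 47 -> lo=[5, 6, 14, 22] (size 4, max 22) hi=[33, 41, 44, 47] (size 4, min 33) -> median=27.5
Step 9: insert 49 -> lo=[5, 6, 14, 22, 33] (size 5, max 33) hi=[41, 44, 47, 49] (size 4, min 41) -> median=33
Step 10: insert 30 -> lo=[5, 6, 14, 22, 30] (size 5, max 30) hi=[33, 41, 44, 47, 49] (size 5, min 33) -> median=31.5
Step 11: insert 46 -> lo=[5, 6, 14, 22, 30, 33] (size 6, max 33) hi=[41, 44, 46, 47, 49] (size 5, min 41) -> median=33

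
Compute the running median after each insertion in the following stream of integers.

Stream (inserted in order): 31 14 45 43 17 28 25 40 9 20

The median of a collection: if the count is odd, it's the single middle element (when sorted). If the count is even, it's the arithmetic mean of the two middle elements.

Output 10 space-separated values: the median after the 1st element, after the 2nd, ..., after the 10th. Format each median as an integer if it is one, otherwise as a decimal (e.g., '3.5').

Answer: 31 22.5 31 37 31 29.5 28 29.5 28 26.5

Derivation:
Step 1: insert 31 -> lo=[31] (size 1, max 31) hi=[] (size 0) -> median=31
Step 2: insert 14 -> lo=[14] (size 1, max 14) hi=[31] (size 1, min 31) -> median=22.5
Step 3: insert 45 -> lo=[14, 31] (size 2, max 31) hi=[45] (size 1, min 45) -> median=31
Step 4: insert 43 -> lo=[14, 31] (size 2, max 31) hi=[43, 45] (size 2, min 43) -> median=37
Step 5: insert 17 -> lo=[14, 17, 31] (size 3, max 31) hi=[43, 45] (size 2, min 43) -> median=31
Step 6: insert 28 -> lo=[14, 17, 28] (size 3, max 28) hi=[31, 43, 45] (size 3, min 31) -> median=29.5
Step 7: insert 25 -> lo=[14, 17, 25, 28] (size 4, max 28) hi=[31, 43, 45] (size 3, min 31) -> median=28
Step 8: insert 40 -> lo=[14, 17, 25, 28] (size 4, max 28) hi=[31, 40, 43, 45] (size 4, min 31) -> median=29.5
Step 9: insert 9 -> lo=[9, 14, 17, 25, 28] (size 5, max 28) hi=[31, 40, 43, 45] (size 4, min 31) -> median=28
Step 10: insert 20 -> lo=[9, 14, 17, 20, 25] (size 5, max 25) hi=[28, 31, 40, 43, 45] (size 5, min 28) -> median=26.5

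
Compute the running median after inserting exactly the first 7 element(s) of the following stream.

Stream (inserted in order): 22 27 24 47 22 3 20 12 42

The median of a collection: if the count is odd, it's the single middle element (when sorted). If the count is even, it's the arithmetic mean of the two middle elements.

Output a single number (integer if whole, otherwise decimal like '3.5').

Step 1: insert 22 -> lo=[22] (size 1, max 22) hi=[] (size 0) -> median=22
Step 2: insert 27 -> lo=[22] (size 1, max 22) hi=[27] (size 1, min 27) -> median=24.5
Step 3: insert 24 -> lo=[22, 24] (size 2, max 24) hi=[27] (size 1, min 27) -> median=24
Step 4: insert 47 -> lo=[22, 24] (size 2, max 24) hi=[27, 47] (size 2, min 27) -> median=25.5
Step 5: insert 22 -> lo=[22, 22, 24] (size 3, max 24) hi=[27, 47] (size 2, min 27) -> median=24
Step 6: insert 3 -> lo=[3, 22, 22] (size 3, max 22) hi=[24, 27, 47] (size 3, min 24) -> median=23
Step 7: insert 20 -> lo=[3, 20, 22, 22] (size 4, max 22) hi=[24, 27, 47] (size 3, min 24) -> median=22

Answer: 22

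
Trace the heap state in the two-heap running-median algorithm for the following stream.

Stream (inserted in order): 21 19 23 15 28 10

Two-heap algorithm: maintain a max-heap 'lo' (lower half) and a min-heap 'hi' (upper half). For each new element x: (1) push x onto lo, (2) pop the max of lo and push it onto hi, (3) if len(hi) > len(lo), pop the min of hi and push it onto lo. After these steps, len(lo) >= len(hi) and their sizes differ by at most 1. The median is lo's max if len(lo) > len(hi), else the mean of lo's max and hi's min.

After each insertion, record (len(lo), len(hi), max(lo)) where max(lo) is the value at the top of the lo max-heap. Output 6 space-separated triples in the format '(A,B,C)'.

Answer: (1,0,21) (1,1,19) (2,1,21) (2,2,19) (3,2,21) (3,3,19)

Derivation:
Step 1: insert 21 -> lo=[21] hi=[] -> (len(lo)=1, len(hi)=0, max(lo)=21)
Step 2: insert 19 -> lo=[19] hi=[21] -> (len(lo)=1, len(hi)=1, max(lo)=19)
Step 3: insert 23 -> lo=[19, 21] hi=[23] -> (len(lo)=2, len(hi)=1, max(lo)=21)
Step 4: insert 15 -> lo=[15, 19] hi=[21, 23] -> (len(lo)=2, len(hi)=2, max(lo)=19)
Step 5: insert 28 -> lo=[15, 19, 21] hi=[23, 28] -> (len(lo)=3, len(hi)=2, max(lo)=21)
Step 6: insert 10 -> lo=[10, 15, 19] hi=[21, 23, 28] -> (len(lo)=3, len(hi)=3, max(lo)=19)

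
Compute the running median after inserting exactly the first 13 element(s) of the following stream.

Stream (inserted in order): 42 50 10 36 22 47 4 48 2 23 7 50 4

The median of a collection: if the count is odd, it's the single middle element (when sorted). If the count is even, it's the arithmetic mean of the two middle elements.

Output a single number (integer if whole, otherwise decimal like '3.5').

Answer: 23

Derivation:
Step 1: insert 42 -> lo=[42] (size 1, max 42) hi=[] (size 0) -> median=42
Step 2: insert 50 -> lo=[42] (size 1, max 42) hi=[50] (size 1, min 50) -> median=46
Step 3: insert 10 -> lo=[10, 42] (size 2, max 42) hi=[50] (size 1, min 50) -> median=42
Step 4: insert 36 -> lo=[10, 36] (size 2, max 36) hi=[42, 50] (size 2, min 42) -> median=39
Step 5: insert 22 -> lo=[10, 22, 36] (size 3, max 36) hi=[42, 50] (size 2, min 42) -> median=36
Step 6: insert 47 -> lo=[10, 22, 36] (size 3, max 36) hi=[42, 47, 50] (size 3, min 42) -> median=39
Step 7: insert 4 -> lo=[4, 10, 22, 36] (size 4, max 36) hi=[42, 47, 50] (size 3, min 42) -> median=36
Step 8: insert 48 -> lo=[4, 10, 22, 36] (size 4, max 36) hi=[42, 47, 48, 50] (size 4, min 42) -> median=39
Step 9: insert 2 -> lo=[2, 4, 10, 22, 36] (size 5, max 36) hi=[42, 47, 48, 50] (size 4, min 42) -> median=36
Step 10: insert 23 -> lo=[2, 4, 10, 22, 23] (size 5, max 23) hi=[36, 42, 47, 48, 50] (size 5, min 36) -> median=29.5
Step 11: insert 7 -> lo=[2, 4, 7, 10, 22, 23] (size 6, max 23) hi=[36, 42, 47, 48, 50] (size 5, min 36) -> median=23
Step 12: insert 50 -> lo=[2, 4, 7, 10, 22, 23] (size 6, max 23) hi=[36, 42, 47, 48, 50, 50] (size 6, min 36) -> median=29.5
Step 13: insert 4 -> lo=[2, 4, 4, 7, 10, 22, 23] (size 7, max 23) hi=[36, 42, 47, 48, 50, 50] (size 6, min 36) -> median=23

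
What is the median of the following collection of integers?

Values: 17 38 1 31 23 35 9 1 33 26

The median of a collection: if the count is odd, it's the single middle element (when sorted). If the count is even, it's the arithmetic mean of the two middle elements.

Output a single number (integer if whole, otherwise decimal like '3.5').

Answer: 24.5

Derivation:
Step 1: insert 17 -> lo=[17] (size 1, max 17) hi=[] (size 0) -> median=17
Step 2: insert 38 -> lo=[17] (size 1, max 17) hi=[38] (size 1, min 38) -> median=27.5
Step 3: insert 1 -> lo=[1, 17] (size 2, max 17) hi=[38] (size 1, min 38) -> median=17
Step 4: insert 31 -> lo=[1, 17] (size 2, max 17) hi=[31, 38] (size 2, min 31) -> median=24
Step 5: insert 23 -> lo=[1, 17, 23] (size 3, max 23) hi=[31, 38] (size 2, min 31) -> median=23
Step 6: insert 35 -> lo=[1, 17, 23] (size 3, max 23) hi=[31, 35, 38] (size 3, min 31) -> median=27
Step 7: insert 9 -> lo=[1, 9, 17, 23] (size 4, max 23) hi=[31, 35, 38] (size 3, min 31) -> median=23
Step 8: insert 1 -> lo=[1, 1, 9, 17] (size 4, max 17) hi=[23, 31, 35, 38] (size 4, min 23) -> median=20
Step 9: insert 33 -> lo=[1, 1, 9, 17, 23] (size 5, max 23) hi=[31, 33, 35, 38] (size 4, min 31) -> median=23
Step 10: insert 26 -> lo=[1, 1, 9, 17, 23] (size 5, max 23) hi=[26, 31, 33, 35, 38] (size 5, min 26) -> median=24.5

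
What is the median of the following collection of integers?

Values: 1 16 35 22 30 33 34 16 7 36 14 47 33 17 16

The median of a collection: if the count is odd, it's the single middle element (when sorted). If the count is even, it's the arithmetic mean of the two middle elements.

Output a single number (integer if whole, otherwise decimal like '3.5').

Answer: 22

Derivation:
Step 1: insert 1 -> lo=[1] (size 1, max 1) hi=[] (size 0) -> median=1
Step 2: insert 16 -> lo=[1] (size 1, max 1) hi=[16] (size 1, min 16) -> median=8.5
Step 3: insert 35 -> lo=[1, 16] (size 2, max 16) hi=[35] (size 1, min 35) -> median=16
Step 4: insert 22 -> lo=[1, 16] (size 2, max 16) hi=[22, 35] (size 2, min 22) -> median=19
Step 5: insert 30 -> lo=[1, 16, 22] (size 3, max 22) hi=[30, 35] (size 2, min 30) -> median=22
Step 6: insert 33 -> lo=[1, 16, 22] (size 3, max 22) hi=[30, 33, 35] (size 3, min 30) -> median=26
Step 7: insert 34 -> lo=[1, 16, 22, 30] (size 4, max 30) hi=[33, 34, 35] (size 3, min 33) -> median=30
Step 8: insert 16 -> lo=[1, 16, 16, 22] (size 4, max 22) hi=[30, 33, 34, 35] (size 4, min 30) -> median=26
Step 9: insert 7 -> lo=[1, 7, 16, 16, 22] (size 5, max 22) hi=[30, 33, 34, 35] (size 4, min 30) -> median=22
Step 10: insert 36 -> lo=[1, 7, 16, 16, 22] (size 5, max 22) hi=[30, 33, 34, 35, 36] (size 5, min 30) -> median=26
Step 11: insert 14 -> lo=[1, 7, 14, 16, 16, 22] (size 6, max 22) hi=[30, 33, 34, 35, 36] (size 5, min 30) -> median=22
Step 12: insert 47 -> lo=[1, 7, 14, 16, 16, 22] (size 6, max 22) hi=[30, 33, 34, 35, 36, 47] (size 6, min 30) -> median=26
Step 13: insert 33 -> lo=[1, 7, 14, 16, 16, 22, 30] (size 7, max 30) hi=[33, 33, 34, 35, 36, 47] (size 6, min 33) -> median=30
Step 14: insert 17 -> lo=[1, 7, 14, 16, 16, 17, 22] (size 7, max 22) hi=[30, 33, 33, 34, 35, 36, 47] (size 7, min 30) -> median=26
Step 15: insert 16 -> lo=[1, 7, 14, 16, 16, 16, 17, 22] (size 8, max 22) hi=[30, 33, 33, 34, 35, 36, 47] (size 7, min 30) -> median=22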